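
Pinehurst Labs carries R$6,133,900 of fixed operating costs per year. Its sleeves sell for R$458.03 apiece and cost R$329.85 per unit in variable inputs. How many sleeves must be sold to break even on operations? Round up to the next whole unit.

47,854 sleeves

Contribution margin per unit = R$458.03 − R$329.85 = R$128.18.
Units to break even: R$6,133,900 ÷ R$128.18 = 47,853.80, rounded up to 47,854.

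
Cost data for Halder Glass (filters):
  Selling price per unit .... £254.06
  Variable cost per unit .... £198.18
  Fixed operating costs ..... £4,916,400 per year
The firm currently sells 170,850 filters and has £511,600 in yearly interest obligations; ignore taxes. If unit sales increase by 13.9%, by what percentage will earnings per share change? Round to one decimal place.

At 170,850 units, contribution = 170,850 × £55.88 = £9,547,098.00.
Subtracting fixed costs: EBIT = £9,547,098.00 − £4,916,400 = £4,630,698.00.
Interest = £511,600.00, so EBIT − I = £4,119,098.00.
DCL = total CM / (EBIT − I) = £9,547,098.00 / £4,119,098.00 = 2.3178.
%ΔEPS = DCL × %ΔSales = 2.3178 × +13.9% = +32.2%.

+32.2%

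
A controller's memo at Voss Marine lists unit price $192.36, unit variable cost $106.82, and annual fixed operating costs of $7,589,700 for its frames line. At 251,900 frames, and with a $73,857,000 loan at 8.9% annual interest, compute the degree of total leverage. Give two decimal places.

Total contribution margin = 251,900 × $85.54 = $21,547,526.00.
Operating income = contribution − fixed costs = $21,547,526.00 − $7,589,700 = $13,957,826.00. Interest = $6,573,273.00.
DOL = $21,547,526.00 ÷ $13,957,826.00 = 1.5438; DFL = $13,957,826.00 ÷ $7,384,553.00 = 1.8901.
Combined leverage = 1.5438 × 1.8901 = 2.9179.

2.92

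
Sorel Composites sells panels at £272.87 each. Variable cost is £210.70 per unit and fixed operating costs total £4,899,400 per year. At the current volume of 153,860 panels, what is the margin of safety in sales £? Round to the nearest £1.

Each unit contributes £272.87 − £210.70 = £62.17. Break-even units = £4,899,400 ÷ £62.17 = 78,806.50; break-even revenue = 78,806.50 × £272.87 = £21,503,929.19.
Current sales = 153,860 × £272.87 = £41,983,778.20.
Margin of safety = £41,983,778.20 − £21,503,929.19 = £20,479,849.

£20,479,849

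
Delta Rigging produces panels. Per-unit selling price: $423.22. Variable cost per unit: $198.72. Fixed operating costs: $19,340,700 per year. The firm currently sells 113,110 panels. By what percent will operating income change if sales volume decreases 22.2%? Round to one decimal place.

-93.1%

Total contribution margin = 113,110 × $224.50 = $25,393,195.00.
EBIT = $25,393,195.00 − $19,340,700 = $6,052,495.00.
DOL = contribution ÷ EBIT = $25,393,195.00 ÷ $6,052,495.00 = 4.1955.
Operating income changes by 4.1955 × -22.2% = -93.1%.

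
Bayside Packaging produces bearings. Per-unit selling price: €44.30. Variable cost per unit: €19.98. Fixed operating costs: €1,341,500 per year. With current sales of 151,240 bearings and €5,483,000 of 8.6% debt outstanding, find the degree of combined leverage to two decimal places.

Contribution at this volume is 151,240 × €24.32 = €3,678,156.80.
Operating income = contribution − fixed costs = €3,678,156.80 − €1,341,500 = €2,336,656.80. Interest = €471,538.00, so EBIT − I = €1,865,118.80.
Degree of total leverage = total CM / (EBIT − interest) = €3,678,156.80 / €1,865,118.80 = 1.9721.

1.97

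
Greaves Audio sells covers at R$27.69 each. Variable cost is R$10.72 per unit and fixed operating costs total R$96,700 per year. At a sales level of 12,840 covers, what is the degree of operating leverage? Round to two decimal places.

At 12,840 units, contribution = 12,840 × R$16.97 = R$217,894.80.
EBIT = R$217,894.80 − R$96,700 = R$121,194.80.
DOL = contribution ÷ EBIT = R$217,894.80 ÷ R$121,194.80 = 1.7979.

1.80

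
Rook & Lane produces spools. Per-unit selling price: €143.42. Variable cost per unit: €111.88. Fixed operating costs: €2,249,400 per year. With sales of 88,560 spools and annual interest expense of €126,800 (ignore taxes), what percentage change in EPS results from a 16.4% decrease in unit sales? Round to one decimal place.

At 88,560 units, contribution = 88,560 × €31.54 = €2,793,182.40.
Subtracting fixed costs: EBIT = €2,793,182.40 − €2,249,400 = €543,782.40.
After interest of €126,800.00, pre-tax earnings = €416,982.40.
DCL = total CM / (EBIT − I) = €2,793,182.40 / €416,982.40 = 6.6986.
%ΔEPS = DCL × %ΔSales = 6.6986 × -16.4% = -109.9%.

-109.9%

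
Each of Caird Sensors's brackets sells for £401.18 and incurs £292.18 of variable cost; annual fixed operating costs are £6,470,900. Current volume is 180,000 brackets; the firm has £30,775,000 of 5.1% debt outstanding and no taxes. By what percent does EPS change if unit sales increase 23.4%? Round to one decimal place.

+39.6%

At 180,000 units, contribution = 180,000 × £109.00 = £19,620,000.00.
Subtracting fixed costs: EBIT = £19,620,000.00 − £6,470,900 = £13,149,100.00.
After interest of £1,569,525.00, pre-tax earnings = £11,579,575.00.
DCL = total CM / (EBIT − I) = £19,620,000.00 / £11,579,575.00 = 1.6944.
%ΔEPS = DCL × %ΔSales = 1.6944 × +23.4% = +39.6%.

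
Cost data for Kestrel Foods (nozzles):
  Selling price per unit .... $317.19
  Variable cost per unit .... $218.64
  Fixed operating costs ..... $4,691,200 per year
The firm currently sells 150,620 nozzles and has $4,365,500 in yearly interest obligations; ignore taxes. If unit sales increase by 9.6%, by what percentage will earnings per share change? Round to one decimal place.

Total contribution margin = 150,620 × $98.55 = $14,843,601.00.
Subtracting fixed costs: EBIT = $14,843,601.00 − $4,691,200 = $10,152,401.00.
After interest of $4,365,500.00, pre-tax earnings = $5,786,901.00.
DCL = total CM / (EBIT − I) = $14,843,601.00 / $5,786,901.00 = 2.5650.
%ΔEPS = DCL × %ΔSales = 2.5650 × +9.6% = +24.6%.

+24.6%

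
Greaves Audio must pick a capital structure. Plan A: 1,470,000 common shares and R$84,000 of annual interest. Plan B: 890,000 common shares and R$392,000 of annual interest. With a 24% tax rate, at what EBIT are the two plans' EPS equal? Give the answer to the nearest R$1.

Set EPS_A = EPS_B: (EBIT − R$84,000)(1 − 0.24) ÷ 1,470,000 = (EBIT − R$392,000)(1 − 0.24) ÷ 890,000.
The (1 − t) factor cancels: (EBIT − 84,000) × 890,000 = (EBIT − 392,000) × 1,470,000.
Solving, EBIT = (392,000·1,470,000 − 84,000·890,000) / (1,470,000 − 890,000) = 501,480,000,000 / 580,000 = 864,620.69.

R$864,621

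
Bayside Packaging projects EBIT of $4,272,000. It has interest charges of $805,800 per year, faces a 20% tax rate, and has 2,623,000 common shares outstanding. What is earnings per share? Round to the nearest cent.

$1.06

Interest = $805,800.00, so EBT = $4,272,000 − $805,800.00 = $3,466,200.00.
Net income = $3,466,200.00 × (1 − 0.20) = $2,772,960.00.
EPS = $2,772,960.00 ÷ 2,623,000 = $1.06.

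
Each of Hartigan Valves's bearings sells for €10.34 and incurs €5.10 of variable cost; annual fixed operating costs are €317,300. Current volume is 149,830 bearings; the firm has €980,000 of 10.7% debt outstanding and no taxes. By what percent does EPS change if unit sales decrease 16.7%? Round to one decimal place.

Total contribution margin = 149,830 × €5.24 = €785,109.20.
EBIT = €785,109.20 − €317,300 = €467,809.20.
Interest = €104,860.00, so EBIT − I = €362,949.20.
Degree of combined leverage = contribution ÷ (EBIT − I) = €785,109.20 ÷ €362,949.20 = 2.1631.
%ΔEPS = DCL × %ΔSales = 2.1631 × -16.7% = -36.1%.

-36.1%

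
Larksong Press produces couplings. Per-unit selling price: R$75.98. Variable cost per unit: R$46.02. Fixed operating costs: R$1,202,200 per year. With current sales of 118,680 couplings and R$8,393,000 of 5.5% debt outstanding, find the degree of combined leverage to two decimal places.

1.88

At 118,680 units, contribution = 118,680 × R$29.96 = R$3,555,652.80.
EBIT = R$3,555,652.80 − R$1,202,200 = R$2,353,452.80. Interest = R$461,615.00.
DOL = R$3,555,652.80 ÷ R$2,353,452.80 = 1.5108; DFL = R$2,353,452.80 ÷ R$1,891,837.80 = 1.2440.
Combined leverage = 1.5108 × 1.2440 = 1.8794.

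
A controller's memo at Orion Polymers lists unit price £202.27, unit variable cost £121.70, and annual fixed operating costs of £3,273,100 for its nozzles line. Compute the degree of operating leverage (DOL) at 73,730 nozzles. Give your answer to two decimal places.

2.23

At 73,730 units, contribution = 73,730 × £80.57 = £5,940,426.10.
EBIT = £5,940,426.10 − £3,273,100 = £2,667,326.10.
Degree of operating leverage = £5,940,426.10 / £2,667,326.10 = 2.2271.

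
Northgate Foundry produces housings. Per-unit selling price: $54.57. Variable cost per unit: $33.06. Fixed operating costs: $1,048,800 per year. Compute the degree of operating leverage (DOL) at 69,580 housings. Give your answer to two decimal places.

Total contribution margin = 69,580 × $21.51 = $1,496,665.80.
Operating income = contribution − fixed costs = $1,496,665.80 − $1,048,800 = $447,865.80.
So DOL = total CM / EBIT = $1,496,665.80 / $447,865.80 = 3.3418.

3.34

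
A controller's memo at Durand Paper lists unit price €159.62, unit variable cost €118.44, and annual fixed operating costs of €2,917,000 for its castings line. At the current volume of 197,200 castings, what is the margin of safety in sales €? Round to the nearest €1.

€20,170,324

Each unit contributes €159.62 − €118.44 = €41.18. Break-even units = €2,917,000 ÷ €41.18 = 70,835.36; break-even revenue = 70,835.36 × €159.62 = €11,306,739.68.
Current sales = 197,200 × €159.62 = €31,477,064.00.
Margin of safety = €31,477,064.00 − €11,306,739.68 = €20,170,324.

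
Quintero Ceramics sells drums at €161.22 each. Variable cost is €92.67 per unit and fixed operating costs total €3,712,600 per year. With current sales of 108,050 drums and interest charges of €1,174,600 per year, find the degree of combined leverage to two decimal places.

2.94

At 108,050 units, contribution = 108,050 × €68.55 = €7,406,827.50.
Subtracting fixed costs: EBIT = €7,406,827.50 − €3,712,600 = €3,694,227.50. Interest = €1,174,600.00, so EBIT − I = €2,519,627.50.
DCL = contribution ÷ (EBIT − I) = €7,406,827.50 ÷ €2,519,627.50 = 2.9397.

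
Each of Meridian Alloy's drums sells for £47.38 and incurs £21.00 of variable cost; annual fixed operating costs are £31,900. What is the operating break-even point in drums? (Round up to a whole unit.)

Unit CM = price − variable cost = £47.38 − £21.00 = £26.38.
Units to break even: £31,900 ÷ £26.38 = 1,209.25, rounded up to 1,210.

1,210 drums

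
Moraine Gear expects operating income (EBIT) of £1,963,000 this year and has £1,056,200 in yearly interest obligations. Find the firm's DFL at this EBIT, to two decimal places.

Interest = £1,056,200.00.
DFL = EBIT ÷ (EBIT − I) = £1,963,000 ÷ (£1,963,000 − £1,056,200.00) = £1,963,000 ÷ £906,800.00 = 2.1648.

2.16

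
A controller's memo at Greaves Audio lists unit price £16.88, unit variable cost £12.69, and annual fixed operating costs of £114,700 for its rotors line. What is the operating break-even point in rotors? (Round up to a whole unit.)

27,375 rotors

Unit CM = price − variable cost = £16.88 − £12.69 = £4.19.
Units to break even: £114,700 ÷ £4.19 = 27,374.70, rounded up to 27,375.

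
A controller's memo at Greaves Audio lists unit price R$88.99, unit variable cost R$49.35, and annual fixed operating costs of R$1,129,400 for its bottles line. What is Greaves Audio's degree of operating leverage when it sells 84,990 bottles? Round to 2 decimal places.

1.50

Contribution at this volume is 84,990 × R$39.64 = R$3,369,003.60.
EBIT = R$3,369,003.60 − R$1,129,400 = R$2,239,603.60.
DOL = contribution ÷ EBIT = R$3,369,003.60 ÷ R$2,239,603.60 = 1.5043.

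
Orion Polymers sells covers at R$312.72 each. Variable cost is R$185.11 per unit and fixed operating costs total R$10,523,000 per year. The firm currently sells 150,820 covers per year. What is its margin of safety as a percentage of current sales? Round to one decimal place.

Each unit contributes R$312.72 − R$185.11 = R$127.61. Break-even units = R$10,523,000 ÷ R$127.61 = 82,462.19; break-even revenue = 82,462.19 × R$312.72 = R$25,787,575.90.
Actual sales revenue = 150,820 × R$312.72 = R$47,164,430.40.
Margin of safety = (R$47,164,430.40 − R$25,787,575.90) ÷ R$47,164,430.40 = 45.3%.

45.3%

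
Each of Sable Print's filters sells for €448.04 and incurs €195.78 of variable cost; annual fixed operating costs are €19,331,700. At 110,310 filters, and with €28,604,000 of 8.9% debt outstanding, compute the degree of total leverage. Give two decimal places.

4.68

Total contribution margin = 110,310 × €252.26 = €27,826,800.60.
Operating income = contribution − fixed costs = €27,826,800.60 − €19,331,700 = €8,495,100.60. Interest = €2,545,756.00, so EBIT − I = €5,949,344.60.
Degree of total leverage = total CM / (EBIT − interest) = €27,826,800.60 / €5,949,344.60 = 4.6773.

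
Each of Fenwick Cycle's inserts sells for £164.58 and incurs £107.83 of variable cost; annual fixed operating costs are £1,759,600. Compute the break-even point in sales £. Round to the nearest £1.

£5,102,995

CM per unit = £164.58 − £107.83 = £56.75; CM ratio = £56.75 / £164.58 = 0.3448.
Break-even sales = FC ÷ CM ratio = £1,759,600 × £164.58 / £56.75 = £5,102,995.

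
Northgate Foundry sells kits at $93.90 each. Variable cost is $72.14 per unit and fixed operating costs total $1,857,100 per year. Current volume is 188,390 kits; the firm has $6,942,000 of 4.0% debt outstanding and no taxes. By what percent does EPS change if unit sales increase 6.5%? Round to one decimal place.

+13.6%

Contribution at this volume is 188,390 × $21.76 = $4,099,366.40.
Subtracting fixed costs: EBIT = $4,099,366.40 − $1,857,100 = $2,242,266.40.
After interest of $277,680.00, pre-tax earnings = $1,964,586.40.
DCL = total CM / (EBIT − I) = $4,099,366.40 / $1,964,586.40 = 2.0866.
EPS therefore changes by 2.0866 × (+6.5%) = +13.6%.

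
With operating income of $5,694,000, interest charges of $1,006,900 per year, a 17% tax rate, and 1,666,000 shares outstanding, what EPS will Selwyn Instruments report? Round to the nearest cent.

$2.34

Interest = $1,006,900.00, so EBT = $5,694,000 − $1,006,900.00 = $4,687,100.00.
After tax at 17%: net income = $4,687,100.00 × 0.83 = $3,890,293.00.
Per share: $3,890,293.00 / 1,666,000 shares = $2.34.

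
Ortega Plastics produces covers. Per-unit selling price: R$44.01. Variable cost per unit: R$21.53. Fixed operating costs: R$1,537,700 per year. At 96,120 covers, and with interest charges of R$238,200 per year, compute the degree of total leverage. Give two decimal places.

Total contribution margin = 96,120 × R$22.48 = R$2,160,777.60.
Operating income = contribution − fixed costs = R$2,160,777.60 − R$1,537,700 = R$623,077.60. Interest = R$238,200.00, so EBIT − I = R$384,877.60.
DCL = contribution ÷ (EBIT − I) = R$2,160,777.60 ÷ R$384,877.60 = 5.6142.

5.61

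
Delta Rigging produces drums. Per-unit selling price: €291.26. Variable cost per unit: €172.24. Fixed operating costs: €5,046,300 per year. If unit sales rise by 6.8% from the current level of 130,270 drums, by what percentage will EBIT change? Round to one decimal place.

Contribution at this volume is 130,270 × €119.02 = €15,504,735.40.
EBIT = €15,504,735.40 − €5,046,300 = €10,458,435.40.
Degree of operating leverage = €15,504,735.40 / €10,458,435.40 = 1.4825.
%ΔEBIT = DOL × %ΔSales = 1.4825 × +6.8% = +10.1%.

+10.1%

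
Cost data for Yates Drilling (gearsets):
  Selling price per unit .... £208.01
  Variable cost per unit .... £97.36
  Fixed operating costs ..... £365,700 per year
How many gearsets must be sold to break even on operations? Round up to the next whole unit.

Unit CM = price − variable cost = £208.01 − £97.36 = £110.65.
Break-even volume = fixed costs ÷ CM per unit = £365,700 ÷ £110.65 = 3,305.02, so 3,306 gearsets.

3,306 gearsets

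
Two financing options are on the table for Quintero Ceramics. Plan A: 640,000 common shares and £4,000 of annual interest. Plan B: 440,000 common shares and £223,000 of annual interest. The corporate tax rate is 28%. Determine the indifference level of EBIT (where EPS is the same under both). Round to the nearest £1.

£704,800

At indifference, (EBIT − 4,000)(1 − t)/640,000 = (EBIT − 223,000)(1 − t)/440,000.
The (1 − t) factor cancels: (EBIT − 4,000) × 440,000 = (EBIT − 223,000) × 640,000.
EBIT × (640,000 − 440,000) = 223,000 × 640,000 − 4,000 × 440,000 = 140,960,000,000, so EBIT = 140,960,000,000 ÷ 200,000 = 704,800.00.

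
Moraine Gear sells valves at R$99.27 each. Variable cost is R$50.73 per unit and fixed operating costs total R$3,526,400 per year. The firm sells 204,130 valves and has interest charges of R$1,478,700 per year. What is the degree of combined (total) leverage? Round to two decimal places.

2.02

Total contribution margin = 204,130 × R$48.54 = R$9,908,470.20.
Operating income = contribution − fixed costs = R$9,908,470.20 − R$3,526,400 = R$6,382,070.20. Interest = R$1,478,700.00, so EBIT − I = R$4,903,370.20.
DCL = contribution ÷ (EBIT − I) = R$9,908,470.20 ÷ R$4,903,370.20 = 2.0207.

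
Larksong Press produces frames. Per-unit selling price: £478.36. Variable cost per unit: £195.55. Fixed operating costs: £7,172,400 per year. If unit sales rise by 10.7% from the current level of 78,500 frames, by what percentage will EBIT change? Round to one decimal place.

+15.8%

Contribution at this volume is 78,500 × £282.81 = £22,200,585.00.
Subtracting fixed costs: EBIT = £22,200,585.00 − £7,172,400 = £15,028,185.00.
DOL = contribution ÷ EBIT = £22,200,585.00 ÷ £15,028,185.00 = 1.4773.
Operating income changes by 1.4773 × +10.7% = +15.8%.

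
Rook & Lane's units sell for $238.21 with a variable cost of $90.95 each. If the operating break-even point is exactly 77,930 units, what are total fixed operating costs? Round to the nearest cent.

$11,475,971.80

Contribution margin per unit = $238.21 − $90.95 = $147.26.
Fixed costs = break-even units × CM = 77,930 × $147.26 = $11,475,971.80.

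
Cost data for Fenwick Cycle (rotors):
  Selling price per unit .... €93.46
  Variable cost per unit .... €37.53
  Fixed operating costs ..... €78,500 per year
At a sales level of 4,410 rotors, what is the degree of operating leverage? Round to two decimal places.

Total contribution margin = 4,410 × €55.93 = €246,651.30.
EBIT = €246,651.30 − €78,500 = €168,151.30.
So DOL = total CM / EBIT = €246,651.30 / €168,151.30 = 1.4668.

1.47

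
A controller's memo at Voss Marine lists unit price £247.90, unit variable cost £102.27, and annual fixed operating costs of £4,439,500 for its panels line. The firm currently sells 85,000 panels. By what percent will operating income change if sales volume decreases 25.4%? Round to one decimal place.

-39.6%

Total contribution margin = 85,000 × £145.63 = £12,378,550.00.
Subtracting fixed costs: EBIT = £12,378,550.00 − £4,439,500 = £7,939,050.00.
So DOL = total CM / EBIT = £12,378,550.00 / £7,939,050.00 = 1.5592.
So EBIT moves 1.5592 × (-25.4%) = -39.6%.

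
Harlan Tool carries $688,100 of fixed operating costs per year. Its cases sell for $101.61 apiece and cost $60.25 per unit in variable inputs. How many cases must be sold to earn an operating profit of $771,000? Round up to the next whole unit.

Each unit contributes $101.61 − $60.25 = $41.36.
Units = (FC + target) / CM = ($688,100 + $771,000) / $41.36 = 35,278.05, so 35,279 cases.

35,279 cases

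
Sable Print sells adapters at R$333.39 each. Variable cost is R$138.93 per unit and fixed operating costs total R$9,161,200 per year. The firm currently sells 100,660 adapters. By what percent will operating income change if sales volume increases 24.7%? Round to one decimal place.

Contribution at this volume is 100,660 × R$194.46 = R$19,574,343.60.
Subtracting fixed costs: EBIT = R$19,574,343.60 − R$9,161,200 = R$10,413,143.60.
Degree of operating leverage = R$19,574,343.60 / R$10,413,143.60 = 1.8798.
%ΔEBIT = DOL × %ΔSales = 1.8798 × +24.7% = +46.4%.

+46.4%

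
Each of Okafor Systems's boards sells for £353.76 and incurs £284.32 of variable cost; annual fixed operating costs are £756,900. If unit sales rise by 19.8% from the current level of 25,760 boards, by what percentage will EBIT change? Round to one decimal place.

At 25,760 units, contribution = 25,760 × £69.44 = £1,788,774.40.
Subtracting fixed costs: EBIT = £1,788,774.40 − £756,900 = £1,031,874.40.
DOL = contribution ÷ EBIT = £1,788,774.40 ÷ £1,031,874.40 = 1.7335.
%ΔEBIT = DOL × %ΔSales = 1.7335 × +19.8% = +34.3%.

+34.3%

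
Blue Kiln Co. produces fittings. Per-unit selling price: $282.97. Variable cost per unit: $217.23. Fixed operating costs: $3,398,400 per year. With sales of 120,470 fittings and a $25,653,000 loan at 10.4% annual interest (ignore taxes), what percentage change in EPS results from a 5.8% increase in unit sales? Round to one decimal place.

+24.8%

Total contribution margin = 120,470 × $65.74 = $7,919,697.80.
Operating income = contribution − fixed costs = $7,919,697.80 − $3,398,400 = $4,521,297.80.
After interest of $2,667,912.00, pre-tax earnings = $1,853,385.80.
DCL = total CM / (EBIT − I) = $7,919,697.80 / $1,853,385.80 = 4.2731.
%ΔEPS = DCL × %ΔSales = 4.2731 × +5.8% = +24.8%.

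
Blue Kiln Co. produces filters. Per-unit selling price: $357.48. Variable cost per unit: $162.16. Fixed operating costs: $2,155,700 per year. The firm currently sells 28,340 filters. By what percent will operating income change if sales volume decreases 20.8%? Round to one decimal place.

-34.1%

At 28,340 units, contribution = 28,340 × $195.32 = $5,535,368.80.
Subtracting fixed costs: EBIT = $5,535,368.80 − $2,155,700 = $3,379,668.80.
DOL = contribution ÷ EBIT = $5,535,368.80 ÷ $3,379,668.80 = 1.6378.
Operating income changes by 1.6378 × -20.8% = -34.1%.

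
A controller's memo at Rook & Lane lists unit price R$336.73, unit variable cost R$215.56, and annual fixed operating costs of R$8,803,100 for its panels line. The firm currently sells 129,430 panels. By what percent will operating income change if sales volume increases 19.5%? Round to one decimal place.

At 129,430 units, contribution = 129,430 × R$121.17 = R$15,683,033.10.
Subtracting fixed costs: EBIT = R$15,683,033.10 − R$8,803,100 = R$6,879,933.10.
So DOL = total CM / EBIT = R$15,683,033.10 / R$6,879,933.10 = 2.2795.
%ΔEBIT = DOL × %ΔSales = 2.2795 × +19.5% = +44.5%.

+44.5%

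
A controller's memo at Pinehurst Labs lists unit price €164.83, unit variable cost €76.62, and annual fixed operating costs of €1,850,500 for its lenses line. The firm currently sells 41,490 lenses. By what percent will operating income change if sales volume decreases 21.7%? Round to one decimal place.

-43.9%

At 41,490 units, contribution = 41,490 × €88.21 = €3,659,832.90.
Operating income = contribution − fixed costs = €3,659,832.90 − €1,850,500 = €1,809,332.90.
So DOL = total CM / EBIT = €3,659,832.90 / €1,809,332.90 = 2.0228.
So EBIT moves 2.0228 × (-21.7%) = -43.9%.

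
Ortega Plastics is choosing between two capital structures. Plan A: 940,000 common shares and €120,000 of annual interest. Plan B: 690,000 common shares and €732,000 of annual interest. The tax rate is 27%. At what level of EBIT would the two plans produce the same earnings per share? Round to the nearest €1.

Set EPS_A = EPS_B: (EBIT − €120,000)(1 − 0.27) ÷ 940,000 = (EBIT − €732,000)(1 − 0.27) ÷ 690,000.
Cancelling (1 − t) and cross-multiplying: 690,000·(EBIT − 120,000) = 940,000·(EBIT − 732,000).
EBIT × (940,000 − 690,000) = 732,000 × 940,000 − 120,000 × 690,000 = 605,280,000,000, so EBIT = 605,280,000,000 ÷ 250,000 = 2,421,120.00.

€2,421,120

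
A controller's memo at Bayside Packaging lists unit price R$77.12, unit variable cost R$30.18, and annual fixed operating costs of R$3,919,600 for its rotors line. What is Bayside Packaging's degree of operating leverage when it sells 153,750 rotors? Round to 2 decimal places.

2.19

At 153,750 units, contribution = 153,750 × R$46.94 = R$7,217,025.00.
EBIT = R$7,217,025.00 − R$3,919,600 = R$3,297,425.00.
So DOL = total CM / EBIT = R$7,217,025.00 / R$3,297,425.00 = 2.1887.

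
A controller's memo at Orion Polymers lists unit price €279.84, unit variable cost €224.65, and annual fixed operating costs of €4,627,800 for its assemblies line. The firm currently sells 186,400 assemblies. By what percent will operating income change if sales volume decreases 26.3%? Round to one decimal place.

At 186,400 units, contribution = 186,400 × €55.19 = €10,287,416.00.
EBIT = €10,287,416.00 − €4,627,800 = €5,659,616.00.
So DOL = total CM / EBIT = €10,287,416.00 / €5,659,616.00 = 1.8177.
So EBIT moves 1.8177 × (-26.3%) = -47.8%.

-47.8%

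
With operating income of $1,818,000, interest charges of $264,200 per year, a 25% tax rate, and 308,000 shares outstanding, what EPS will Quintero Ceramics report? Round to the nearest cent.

$3.78

Interest = $264,200.00, so EBT = $1,818,000 − $264,200.00 = $1,553,800.00.
After tax at 25%: net income = $1,553,800.00 × 0.75 = $1,165,350.00.
Per share: $1,165,350.00 / 308,000 shares = $3.78.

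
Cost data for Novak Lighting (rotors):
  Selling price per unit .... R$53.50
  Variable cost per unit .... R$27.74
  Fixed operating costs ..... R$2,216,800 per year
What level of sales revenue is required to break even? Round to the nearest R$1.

Contribution margin per unit = R$53.50 − R$27.74 = R$25.76, a CM ratio of R$25.76 ÷ R$53.50 = 0.4815.
Break-even sales = FC ÷ CM ratio = R$2,216,800 × R$53.50 / R$25.76 = R$4,603,991.

R$4,603,991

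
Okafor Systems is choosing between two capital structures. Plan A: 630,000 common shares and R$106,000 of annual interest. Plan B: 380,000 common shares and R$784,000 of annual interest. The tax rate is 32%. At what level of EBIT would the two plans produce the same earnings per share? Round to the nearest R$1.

R$1,814,560

At indifference, (EBIT − 106,000)(1 − t)/630,000 = (EBIT − 784,000)(1 − t)/380,000.
Cancelling (1 − t) and cross-multiplying: 380,000·(EBIT − 106,000) = 630,000·(EBIT − 784,000).
Solving, EBIT = (784,000·630,000 − 106,000·380,000) / (630,000 − 380,000) = 453,640,000,000 / 250,000 = 1,814,560.00.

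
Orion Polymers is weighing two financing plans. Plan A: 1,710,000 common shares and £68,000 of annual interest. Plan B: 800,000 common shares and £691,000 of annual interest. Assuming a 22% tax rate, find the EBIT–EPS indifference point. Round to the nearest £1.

Set EPS_A = EPS_B: (EBIT − £68,000)(1 − 0.22) ÷ 1,710,000 = (EBIT − £691,000)(1 − 0.22) ÷ 800,000.
The (1 − t) factor cancels: (EBIT − 68,000) × 800,000 = (EBIT − 691,000) × 1,710,000.
EBIT × (1,710,000 − 800,000) = 691,000 × 1,710,000 − 68,000 × 800,000 = 1,127,210,000,000, so EBIT = 1,127,210,000,000 ÷ 910,000 = 1,238,692.31.

£1,238,692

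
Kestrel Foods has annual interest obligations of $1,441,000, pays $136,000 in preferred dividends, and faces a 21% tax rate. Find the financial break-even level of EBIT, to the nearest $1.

Grossing the preferred dividend up to pre-tax terms: $136,000 / (1 − 0.21) = $172,151.90.
Financial break-even EBIT = interest + D_p ÷ (1 − t) = $1,441,000 + $172,151.90 = $1,613,151.90.

$1,613,152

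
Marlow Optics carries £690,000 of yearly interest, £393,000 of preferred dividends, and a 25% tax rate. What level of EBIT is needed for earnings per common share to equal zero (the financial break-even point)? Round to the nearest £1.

£1,214,000

Preferred dividends are paid after tax, so their pre-tax equivalent is £393,000 ÷ (1 − 0.25) = £524,000.00.
Financial break-even EBIT = interest + D_p ÷ (1 − t) = £690,000 + £524,000.00 = £1,214,000.00.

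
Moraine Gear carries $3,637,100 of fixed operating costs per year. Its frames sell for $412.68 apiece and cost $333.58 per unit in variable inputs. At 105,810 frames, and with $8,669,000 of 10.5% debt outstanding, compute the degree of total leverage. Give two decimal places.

Total contribution margin = 105,810 × $79.10 = $8,369,571.00.
EBIT = $8,369,571.00 − $3,637,100 = $4,732,471.00. Interest = $910,245.00.
DOL = $8,369,571.00 ÷ $4,732,471.00 = 1.7685; DFL = $4,732,471.00 ÷ $3,822,226.00 = 1.2381.
DCL = DOL × DFL = 1.7685 × 1.2381 = 2.1896.

2.19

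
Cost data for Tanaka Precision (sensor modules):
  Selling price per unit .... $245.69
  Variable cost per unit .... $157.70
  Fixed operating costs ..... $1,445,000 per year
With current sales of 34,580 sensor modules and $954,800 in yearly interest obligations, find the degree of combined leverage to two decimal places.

4.73

Total contribution margin = 34,580 × $87.99 = $3,042,694.20.
Subtracting fixed costs: EBIT = $3,042,694.20 − $1,445,000 = $1,597,694.20. Interest = $954,800.00, so EBIT − I = $642,894.20.
DCL = contribution ÷ (EBIT − I) = $3,042,694.20 ÷ $642,894.20 = 4.7328.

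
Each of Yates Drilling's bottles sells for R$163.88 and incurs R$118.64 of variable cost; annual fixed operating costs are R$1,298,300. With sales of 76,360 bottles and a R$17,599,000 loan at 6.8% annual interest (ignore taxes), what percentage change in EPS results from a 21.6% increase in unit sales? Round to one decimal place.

Total contribution margin = 76,360 × R$45.24 = R$3,454,526.40.
Operating income = contribution − fixed costs = R$3,454,526.40 − R$1,298,300 = R$2,156,226.40.
Interest = R$1,196,732.00, so EBIT − I = R$959,494.40.
Degree of combined leverage = contribution ÷ (EBIT − I) = R$3,454,526.40 ÷ R$959,494.40 = 3.6004.
%ΔEPS = DCL × %ΔSales = 3.6004 × +21.6% = +77.8%.

+77.8%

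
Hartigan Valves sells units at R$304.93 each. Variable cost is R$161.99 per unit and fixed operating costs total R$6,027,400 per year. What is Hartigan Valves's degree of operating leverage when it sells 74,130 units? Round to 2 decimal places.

Contribution at this volume is 74,130 × R$142.94 = R$10,596,142.20.
EBIT = R$10,596,142.20 − R$6,027,400 = R$4,568,742.20.
So DOL = total CM / EBIT = R$10,596,142.20 / R$4,568,742.20 = 2.3193.

2.32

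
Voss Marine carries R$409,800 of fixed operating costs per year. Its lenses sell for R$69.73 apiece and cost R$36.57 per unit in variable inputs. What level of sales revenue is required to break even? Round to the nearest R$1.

R$861,742

Contribution margin per unit = R$69.73 − R$36.57 = R$33.16, a CM ratio of R$33.16 ÷ R$69.73 = 0.4755.
Break-even revenue = fixed costs × price ÷ CM = R$409,800 × R$69.73 ÷ R$33.16 = R$861,742.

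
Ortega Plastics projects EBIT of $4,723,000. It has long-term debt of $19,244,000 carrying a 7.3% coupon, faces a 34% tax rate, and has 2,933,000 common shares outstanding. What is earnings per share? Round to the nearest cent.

Interest = $1,404,812.00, so EBT = $4,723,000 − $1,404,812.00 = $3,318,188.00.
After tax at 34%: net income = $3,318,188.00 × 0.66 = $2,190,004.08.
EPS = $2,190,004.08 ÷ 2,933,000 = $0.75.

$0.75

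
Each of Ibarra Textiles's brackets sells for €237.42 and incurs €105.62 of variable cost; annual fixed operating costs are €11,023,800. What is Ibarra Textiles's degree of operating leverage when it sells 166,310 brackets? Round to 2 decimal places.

2.01

Contribution at this volume is 166,310 × €131.80 = €21,919,658.00.
EBIT = €21,919,658.00 − €11,023,800 = €10,895,858.00.
DOL = contribution ÷ EBIT = €21,919,658.00 ÷ €10,895,858.00 = 2.0117.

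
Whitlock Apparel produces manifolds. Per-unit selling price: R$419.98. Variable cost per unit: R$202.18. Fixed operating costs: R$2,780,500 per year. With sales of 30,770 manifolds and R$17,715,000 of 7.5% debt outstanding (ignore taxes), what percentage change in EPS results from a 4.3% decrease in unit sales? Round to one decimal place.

-11.1%

At 30,770 units, contribution = 30,770 × R$217.80 = R$6,701,706.00.
EBIT = R$6,701,706.00 − R$2,780,500 = R$3,921,206.00.
After interest of R$1,328,625.00, pre-tax earnings = R$2,592,581.00.
DCL = total CM / (EBIT − I) = R$6,701,706.00 / R$2,592,581.00 = 2.5850.
%ΔEPS = DCL × %ΔSales = 2.5850 × -4.3% = -11.1%.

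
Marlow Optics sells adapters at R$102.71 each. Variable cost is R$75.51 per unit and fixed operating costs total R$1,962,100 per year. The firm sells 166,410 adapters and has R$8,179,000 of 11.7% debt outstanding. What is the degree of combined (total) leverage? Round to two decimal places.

2.82

Total contribution margin = 166,410 × R$27.20 = R$4,526,352.00.
EBIT = R$4,526,352.00 − R$1,962,100 = R$2,564,252.00. Interest = R$956,943.00, so EBIT − I = R$1,607,309.00.
DCL = contribution ÷ (EBIT − I) = R$4,526,352.00 ÷ R$1,607,309.00 = 2.8161.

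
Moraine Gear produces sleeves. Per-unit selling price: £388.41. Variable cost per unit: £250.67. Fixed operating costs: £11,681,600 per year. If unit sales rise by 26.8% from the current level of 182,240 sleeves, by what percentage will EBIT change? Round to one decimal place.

+50.1%

Contribution at this volume is 182,240 × £137.74 = £25,101,737.60.
EBIT = £25,101,737.60 − £11,681,600 = £13,420,137.60.
DOL = contribution ÷ EBIT = £25,101,737.60 ÷ £13,420,137.60 = 1.8705.
Operating income changes by 1.8705 × +26.8% = +50.1%.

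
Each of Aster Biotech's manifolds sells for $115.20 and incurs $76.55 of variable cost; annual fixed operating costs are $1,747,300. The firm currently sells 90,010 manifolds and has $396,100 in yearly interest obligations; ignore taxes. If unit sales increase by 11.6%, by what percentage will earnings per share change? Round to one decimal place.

Contribution at this volume is 90,010 × $38.65 = $3,478,886.50.
Subtracting fixed costs: EBIT = $3,478,886.50 − $1,747,300 = $1,731,586.50.
After interest of $396,100.00, pre-tax earnings = $1,335,486.50.
Degree of combined leverage = contribution ÷ (EBIT − I) = $3,478,886.50 ÷ $1,335,486.50 = 2.6050.
%ΔEPS = DCL × %ΔSales = 2.6050 × +11.6% = +30.2%.

+30.2%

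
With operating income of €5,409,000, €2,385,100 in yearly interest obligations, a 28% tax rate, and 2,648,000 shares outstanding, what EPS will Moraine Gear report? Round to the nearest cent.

Pre-tax income = €5,409,000 − €2,385,100.00 = €3,023,900.00.
Net income = €3,023,900.00 × (1 − 0.28) = €2,177,208.00.
Per share: €2,177,208.00 / 2,648,000 shares = €0.82.

€0.82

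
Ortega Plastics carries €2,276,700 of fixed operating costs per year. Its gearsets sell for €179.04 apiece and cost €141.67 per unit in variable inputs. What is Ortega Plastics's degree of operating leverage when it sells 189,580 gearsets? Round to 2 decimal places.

Total contribution margin = 189,580 × €37.37 = €7,084,604.60.
Subtracting fixed costs: EBIT = €7,084,604.60 − €2,276,700 = €4,807,904.60.
So DOL = total CM / EBIT = €7,084,604.60 / €4,807,904.60 = 1.4735.

1.47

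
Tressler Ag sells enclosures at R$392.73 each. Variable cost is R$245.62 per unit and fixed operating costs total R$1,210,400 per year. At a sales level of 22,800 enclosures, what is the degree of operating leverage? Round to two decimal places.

Total contribution margin = 22,800 × R$147.11 = R$3,354,108.00.
EBIT = R$3,354,108.00 − R$1,210,400 = R$2,143,708.00.
DOL = contribution ÷ EBIT = R$3,354,108.00 ÷ R$2,143,708.00 = 1.5646.

1.56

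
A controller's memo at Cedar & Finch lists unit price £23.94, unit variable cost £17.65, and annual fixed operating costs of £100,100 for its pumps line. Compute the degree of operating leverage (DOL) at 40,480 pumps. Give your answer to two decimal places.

Total contribution margin = 40,480 × £6.29 = £254,619.20.
EBIT = £254,619.20 − £100,100 = £154,519.20.
Degree of operating leverage = £254,619.20 / £154,519.20 = 1.6478.

1.65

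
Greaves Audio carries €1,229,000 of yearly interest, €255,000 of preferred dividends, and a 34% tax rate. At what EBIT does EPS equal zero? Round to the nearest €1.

€1,615,364

Grossing the preferred dividend up to pre-tax terms: €255,000 / (1 − 0.34) = €386,363.64.
EPS = 0 when EBIT covers interest plus the pre-tax preferred burden: €1,229,000 + €386,363.64 = €1,615,363.64.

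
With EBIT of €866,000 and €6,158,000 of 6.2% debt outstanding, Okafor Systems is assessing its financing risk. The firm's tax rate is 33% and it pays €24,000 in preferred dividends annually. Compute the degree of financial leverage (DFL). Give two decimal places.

1.93

Annual interest charges come to €381,796.00.
Preferred dividends grossed up pre-tax: €24,000 / (1 − 0.33) = €35,820.90.
DFL = EBIT ÷ [EBIT − I − D_p/(1−t)] = €866,000 ÷ [€866,000 − €381,796.00 − €35,820.90] = €866,000 ÷ €448,383.10 = 1.9314.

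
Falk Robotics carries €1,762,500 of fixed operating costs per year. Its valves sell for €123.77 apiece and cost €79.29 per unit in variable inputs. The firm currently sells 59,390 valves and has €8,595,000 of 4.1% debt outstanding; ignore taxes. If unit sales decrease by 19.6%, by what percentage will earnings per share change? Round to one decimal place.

At 59,390 units, contribution = 59,390 × €44.48 = €2,641,667.20.
Subtracting fixed costs: EBIT = €2,641,667.20 − €1,762,500 = €879,167.20.
After interest of €352,395.00, pre-tax earnings = €526,772.20.
DCL = total CM / (EBIT − I) = €2,641,667.20 / €526,772.20 = 5.0148.
EPS therefore changes by 5.0148 × (-19.6%) = -98.3%.

-98.3%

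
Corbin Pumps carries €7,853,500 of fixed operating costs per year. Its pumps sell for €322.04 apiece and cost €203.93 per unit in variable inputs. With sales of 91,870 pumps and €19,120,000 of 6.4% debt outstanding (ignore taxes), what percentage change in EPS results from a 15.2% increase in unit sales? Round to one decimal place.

Total contribution margin = 91,870 × €118.11 = €10,850,765.70.
EBIT = €10,850,765.70 − €7,853,500 = €2,997,265.70.
After interest of €1,223,680.00, pre-tax earnings = €1,773,585.70.
DCL = total CM / (EBIT − I) = €10,850,765.70 / €1,773,585.70 = 6.1180.
EPS therefore changes by 6.1180 × (+15.2%) = +93.0%.

+93.0%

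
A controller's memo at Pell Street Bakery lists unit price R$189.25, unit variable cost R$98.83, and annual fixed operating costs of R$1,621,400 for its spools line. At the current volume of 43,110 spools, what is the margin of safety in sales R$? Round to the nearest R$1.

R$4,764,960

Unit CM = price − variable cost = R$189.25 − R$98.83 = R$90.42. Break-even units = R$1,621,400 ÷ R$90.42 = 17,931.87; break-even revenue = 17,931.87 × R$189.25 = R$3,393,607.06.
Actual sales revenue = 43,110 × R$189.25 = R$8,158,567.50.
Margin of safety = R$8,158,567.50 − R$3,393,607.06 = R$4,764,960.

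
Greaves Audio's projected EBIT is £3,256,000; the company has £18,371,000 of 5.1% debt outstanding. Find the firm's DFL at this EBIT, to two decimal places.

Interest = £936,921.00.
DFL = EBIT ÷ (EBIT − I) = £3,256,000 ÷ (£3,256,000 − £936,921.00) = £3,256,000 ÷ £2,319,079.00 = 1.4040.

1.40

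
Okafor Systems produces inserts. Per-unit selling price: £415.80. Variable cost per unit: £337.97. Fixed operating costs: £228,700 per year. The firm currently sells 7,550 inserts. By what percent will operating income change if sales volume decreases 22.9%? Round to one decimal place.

-37.5%

Total contribution margin = 7,550 × £77.83 = £587,616.50.
Subtracting fixed costs: EBIT = £587,616.50 − £228,700 = £358,916.50.
So DOL = total CM / EBIT = £587,616.50 / £358,916.50 = 1.6372.
Operating income changes by 1.6372 × -22.9% = -37.5%.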